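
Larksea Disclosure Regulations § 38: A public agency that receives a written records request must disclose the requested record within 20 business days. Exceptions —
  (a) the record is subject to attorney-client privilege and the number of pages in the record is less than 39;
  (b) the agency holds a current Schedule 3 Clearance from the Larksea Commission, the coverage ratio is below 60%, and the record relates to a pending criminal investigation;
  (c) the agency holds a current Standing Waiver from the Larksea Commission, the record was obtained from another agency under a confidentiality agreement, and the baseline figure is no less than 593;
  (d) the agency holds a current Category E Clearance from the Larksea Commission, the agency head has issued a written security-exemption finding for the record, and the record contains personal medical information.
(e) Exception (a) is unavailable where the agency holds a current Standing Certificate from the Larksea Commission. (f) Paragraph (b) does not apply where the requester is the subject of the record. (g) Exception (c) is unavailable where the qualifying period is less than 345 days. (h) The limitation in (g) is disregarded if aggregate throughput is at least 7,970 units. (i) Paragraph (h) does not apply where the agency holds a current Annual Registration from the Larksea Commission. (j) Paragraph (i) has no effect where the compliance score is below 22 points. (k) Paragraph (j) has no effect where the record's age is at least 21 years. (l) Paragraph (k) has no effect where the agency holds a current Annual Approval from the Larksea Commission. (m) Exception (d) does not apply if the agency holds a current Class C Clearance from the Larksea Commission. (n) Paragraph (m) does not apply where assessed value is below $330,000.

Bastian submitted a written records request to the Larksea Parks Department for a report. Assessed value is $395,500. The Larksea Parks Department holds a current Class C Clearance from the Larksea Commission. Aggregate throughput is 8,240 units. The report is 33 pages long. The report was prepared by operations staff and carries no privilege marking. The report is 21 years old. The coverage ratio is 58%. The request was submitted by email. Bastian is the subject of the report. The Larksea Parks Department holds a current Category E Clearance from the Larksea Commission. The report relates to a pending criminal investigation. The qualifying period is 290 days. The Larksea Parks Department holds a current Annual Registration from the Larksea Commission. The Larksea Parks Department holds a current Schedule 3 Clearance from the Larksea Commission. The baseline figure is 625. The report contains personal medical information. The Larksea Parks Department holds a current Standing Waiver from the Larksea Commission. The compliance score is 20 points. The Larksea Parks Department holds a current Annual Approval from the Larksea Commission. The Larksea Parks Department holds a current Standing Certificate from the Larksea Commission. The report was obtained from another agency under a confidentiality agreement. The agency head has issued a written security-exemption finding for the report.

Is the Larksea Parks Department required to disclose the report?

No — exception (c) applies; the Larksea Parks Department is not required to disclose the report.

Exception (a) requires that the record is subject to attorney-client privilege; but the report carries no privilege marking, so (a) is unavailable.
Exception (b): a current Schedule 3 Clearance is held; the coverage ratio is 58%, below the 60% limit; the report relates to a pending investigation — every condition holds. But: (f) operates against (b): Bastian is the subject of the report. So (b) is unavailable.
Exception (c)'s conditions are all satisfied: a current Standing Waiver is held; the report was obtained under a confidentiality agreement; the baseline figure is 625, meeting the 593 threshold. As to paragraphs (g)–(l): (g) would limit (c) — the qualifying period is 290 days, less than the 345 days limit — but (h) sets (g) aside: (h) operates against (g): aggregate throughput is 8,240 units, meeting the 7,970 units threshold. (i) would limit (h) — a current Annual Registration is held — but (j) sets (i) aside: (j) is triggered — the compliance score is 20 points, below the 22 points limit. (k) would limit (j) — the record's age is 21 years, meeting the 21 years threshold — but (l) sets (k) aside: (l) is engaged — a current Annual Approval is held. (c) remains available.
Exception (d) is satisfied on its face — a current Category E Clearance is held; a written security-exemption finding has been issued; the report contains personal medical information. But applying paragraphs (m)–(n): (m) applies — a current Class C Clearance is held. (n) does not operate here (assessed value is $395,500, not below $330,000), so (m) stands. So (d) is unavailable.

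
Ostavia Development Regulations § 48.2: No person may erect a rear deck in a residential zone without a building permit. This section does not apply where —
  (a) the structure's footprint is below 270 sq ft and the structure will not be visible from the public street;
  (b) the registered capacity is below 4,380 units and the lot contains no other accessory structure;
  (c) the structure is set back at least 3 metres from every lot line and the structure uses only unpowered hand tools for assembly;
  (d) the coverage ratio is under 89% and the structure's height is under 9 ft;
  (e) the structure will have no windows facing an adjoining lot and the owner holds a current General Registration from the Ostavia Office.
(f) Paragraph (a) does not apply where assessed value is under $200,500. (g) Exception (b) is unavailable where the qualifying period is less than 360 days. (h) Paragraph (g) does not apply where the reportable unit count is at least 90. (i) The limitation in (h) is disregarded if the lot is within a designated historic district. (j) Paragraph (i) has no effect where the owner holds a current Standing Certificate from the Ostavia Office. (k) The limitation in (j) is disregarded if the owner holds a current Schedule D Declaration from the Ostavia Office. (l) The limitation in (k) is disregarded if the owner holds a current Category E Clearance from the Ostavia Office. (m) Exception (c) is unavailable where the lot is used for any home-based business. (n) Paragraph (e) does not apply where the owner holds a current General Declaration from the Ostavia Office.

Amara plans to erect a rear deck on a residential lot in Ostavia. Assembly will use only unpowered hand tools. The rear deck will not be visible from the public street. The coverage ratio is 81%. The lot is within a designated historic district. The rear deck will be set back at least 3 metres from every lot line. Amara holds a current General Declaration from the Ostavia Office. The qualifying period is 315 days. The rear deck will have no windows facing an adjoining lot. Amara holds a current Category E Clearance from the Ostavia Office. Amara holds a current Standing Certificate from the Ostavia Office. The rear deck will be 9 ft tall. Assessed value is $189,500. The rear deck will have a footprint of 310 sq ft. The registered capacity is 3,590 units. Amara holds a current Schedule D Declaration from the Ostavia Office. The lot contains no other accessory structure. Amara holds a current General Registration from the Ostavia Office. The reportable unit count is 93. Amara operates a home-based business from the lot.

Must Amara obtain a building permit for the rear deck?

No — exception (b) applies; Amara does not need a building permit.

Exception (a) does not apply: the structure's footprint is 310 sq ft, not below 270 sq ft.
Exception (b) is satisfied on its face — the registered capacity is 3,590 units, below the 4,380 units limit; the lot has no other accessory structure. Considering the limiting provisions: (g) would limit (b) — the qualifying period is 315 days, less than the 360 days limit — but (h) sets (g) aside: (h) applies — the reportable unit count is 93, meeting the 90 threshold. (i) would limit (h) — the lot is in a historic district — but (j) sets (i) aside: (j) operates against (i): a current Standing Certificate is held. (k) would limit (j) — a current Schedule D Declaration is held — but (l) sets (k) aside: (l) is triggered — a current Category E Clearance is held. (b) remains available.
Exception (c)'s conditions are all satisfied: the setback is at least 3 m on every side; assembly uses only hand tools. Turning to paragraph (m): (m) operates against (c): a home-based business operates on the lot. (c) is therefore removed.
Exception (d) does not apply: the structure's height is 9 ft, not under 9 ft.
Exception (e)'s conditions are all satisfied: no windows face an adjoining lot; a current General Registration is held. But: (n) operates against (e): a current General Declaration is held. Exception (e) does not apply.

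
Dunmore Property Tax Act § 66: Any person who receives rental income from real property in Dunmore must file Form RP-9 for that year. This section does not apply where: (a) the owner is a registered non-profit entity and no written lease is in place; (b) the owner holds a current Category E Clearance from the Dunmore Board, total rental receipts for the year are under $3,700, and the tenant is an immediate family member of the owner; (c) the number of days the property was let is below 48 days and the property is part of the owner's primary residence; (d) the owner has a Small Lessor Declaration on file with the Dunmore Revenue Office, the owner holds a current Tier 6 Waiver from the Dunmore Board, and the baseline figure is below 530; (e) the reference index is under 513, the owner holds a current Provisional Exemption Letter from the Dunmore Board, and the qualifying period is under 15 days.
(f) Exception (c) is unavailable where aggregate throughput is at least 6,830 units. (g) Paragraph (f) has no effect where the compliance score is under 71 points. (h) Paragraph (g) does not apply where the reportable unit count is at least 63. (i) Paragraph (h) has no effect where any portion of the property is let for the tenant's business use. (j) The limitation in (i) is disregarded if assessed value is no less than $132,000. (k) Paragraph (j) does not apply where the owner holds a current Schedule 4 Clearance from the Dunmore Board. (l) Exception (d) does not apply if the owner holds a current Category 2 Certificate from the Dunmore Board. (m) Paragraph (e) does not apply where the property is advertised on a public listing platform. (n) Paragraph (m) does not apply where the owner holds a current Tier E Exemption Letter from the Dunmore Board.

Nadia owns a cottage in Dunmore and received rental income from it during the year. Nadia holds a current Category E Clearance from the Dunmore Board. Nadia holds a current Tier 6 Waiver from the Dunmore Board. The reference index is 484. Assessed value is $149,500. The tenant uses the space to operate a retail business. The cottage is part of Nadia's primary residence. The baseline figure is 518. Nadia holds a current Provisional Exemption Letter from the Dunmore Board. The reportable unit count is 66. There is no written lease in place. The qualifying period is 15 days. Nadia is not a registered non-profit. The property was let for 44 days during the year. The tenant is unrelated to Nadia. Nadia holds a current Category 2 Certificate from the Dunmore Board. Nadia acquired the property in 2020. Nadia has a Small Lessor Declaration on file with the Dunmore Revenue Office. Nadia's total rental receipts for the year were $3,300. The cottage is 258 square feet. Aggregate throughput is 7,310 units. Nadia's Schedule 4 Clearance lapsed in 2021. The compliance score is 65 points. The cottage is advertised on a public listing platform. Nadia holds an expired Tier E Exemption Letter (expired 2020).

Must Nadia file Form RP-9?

Yes — Nadia must file Form RP-9.

Exception (a) requires that the owner is a registered non-profit entity; but Nadia is not a registered non-profit, so (a) is unavailable.
Exception (b) fails — the tenant is unrelated to the owner.
Exception (c): the number of days the property was let is 44 days, below the 48 days limit; the cottage is part of the primary residence — every condition holds. However, paragraphs (f)–(k) must be considered: (f) applies — aggregate throughput is 7,310 units, meeting the 6,830 units threshold. (g) applies (the compliance score is 65 points, under the 71 points limit), but yields to (h): (h) operates against (g): the reportable unit count is 66, meeting the 63 threshold. (i) would limit (h) — the space is let for business use — but (j) sets (i) aside: (j) applies — assessed value is $149,500, meeting the $132,000 threshold. (k) does not operate here (no current Schedule 4 Clearance is held), so (j) stands. So (c) is unavailable.
All of (d)'s requirements are met (a Small Lessor Declaration is on file; a current Tier 6 Waiver is held; the baseline figure is 518, below the 530 limit). Turning to paragraph (l): (l) is triggered — a current Category 2 Certificate is held. Exception (d) does not apply.
Exception (e) fails — the qualifying period is 15 days, not under 15 days.
No exception applies. The general rule governs.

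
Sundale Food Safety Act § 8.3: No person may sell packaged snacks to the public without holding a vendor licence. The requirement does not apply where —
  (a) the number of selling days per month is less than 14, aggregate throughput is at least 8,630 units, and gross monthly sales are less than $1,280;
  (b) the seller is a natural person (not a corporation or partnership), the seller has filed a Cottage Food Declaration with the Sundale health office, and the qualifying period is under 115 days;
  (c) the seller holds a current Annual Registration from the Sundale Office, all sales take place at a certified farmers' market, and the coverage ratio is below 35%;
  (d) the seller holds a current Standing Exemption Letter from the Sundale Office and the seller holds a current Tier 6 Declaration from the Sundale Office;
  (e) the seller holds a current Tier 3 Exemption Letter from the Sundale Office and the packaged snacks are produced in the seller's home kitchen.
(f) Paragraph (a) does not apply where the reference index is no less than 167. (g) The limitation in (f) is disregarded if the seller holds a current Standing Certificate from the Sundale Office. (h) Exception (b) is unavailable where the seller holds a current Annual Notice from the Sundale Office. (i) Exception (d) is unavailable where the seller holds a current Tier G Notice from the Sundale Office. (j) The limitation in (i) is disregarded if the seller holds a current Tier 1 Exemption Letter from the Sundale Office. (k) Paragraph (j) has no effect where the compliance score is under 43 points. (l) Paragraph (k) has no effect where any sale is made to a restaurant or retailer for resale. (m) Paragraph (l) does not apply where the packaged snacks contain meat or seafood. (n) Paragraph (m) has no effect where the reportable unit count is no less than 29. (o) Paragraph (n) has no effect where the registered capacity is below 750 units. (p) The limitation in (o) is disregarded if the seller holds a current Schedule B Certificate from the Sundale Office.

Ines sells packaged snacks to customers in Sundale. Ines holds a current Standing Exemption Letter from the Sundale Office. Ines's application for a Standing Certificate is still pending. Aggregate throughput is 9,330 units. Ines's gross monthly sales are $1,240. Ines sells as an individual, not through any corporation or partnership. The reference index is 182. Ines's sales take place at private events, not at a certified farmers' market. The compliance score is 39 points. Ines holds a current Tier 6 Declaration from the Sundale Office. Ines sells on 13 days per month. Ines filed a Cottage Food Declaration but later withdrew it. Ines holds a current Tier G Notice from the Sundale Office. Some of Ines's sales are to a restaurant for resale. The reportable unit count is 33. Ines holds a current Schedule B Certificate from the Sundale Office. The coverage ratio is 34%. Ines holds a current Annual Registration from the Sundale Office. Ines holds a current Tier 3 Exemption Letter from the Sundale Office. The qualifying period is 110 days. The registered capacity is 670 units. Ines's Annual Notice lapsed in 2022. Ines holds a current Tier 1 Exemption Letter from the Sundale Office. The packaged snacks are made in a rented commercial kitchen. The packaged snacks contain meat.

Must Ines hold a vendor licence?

Exception (a): the number of selling days per month is 13, less than the 14 limit; aggregate throughput is 9,330 units, meeting the 8,630 units threshold; gross monthly sales are $1,240, less than the $1,280 limit — every condition holds. But applying paragraphs (f)–(g): (f) operates against (a): the reference index is 182, meeting the 167 threshold. (g) does not operate here (no current Standing Certificate is held), so (f) stands. Exception (a) does not apply.
Exception (b) requires that the seller has filed a Cottage Food Declaration with the Sundale health office; but the Cottage Food Declaration was withdrawn, so (b) is unavailable.
Exception (c) fails — sales are at private events, not a certified farmers' market.
Exception (d)'s conditions are all satisfied: a current Standing Exemption Letter is held; a current Tier 6 Declaration is held. As to paragraphs (i)–(p): (i) would limit (d) — a current Tier G Notice is held — but (j) sets (i) aside: (j) applies — a current Tier 1 Exemption Letter is held. (k) applies (the compliance score is 39 points, under the 43 points limit), but is set aside by (l): (l) operates against (k): some sales are to a restaurant for resale. (m) would limit (l) — the packaged snacks contain meat — but (n) sets (m) aside: (n) applies — the reportable unit count is 33, meeting the 29 threshold. (o) would limit (n) — the registered capacity is 670 units, below the 750 units limit — but (p) sets (o) aside: (p) operates — a current Schedule B Certificate is held. So (d) applies.
Exception (e) requires that the packaged snacks are produced in the seller's home kitchen; but the packaged snacks are made in a commercial kitchen, not a home kitchen, so (e) is unavailable.

No — exception (d) applies; Ines is not required to hold a vendor licence.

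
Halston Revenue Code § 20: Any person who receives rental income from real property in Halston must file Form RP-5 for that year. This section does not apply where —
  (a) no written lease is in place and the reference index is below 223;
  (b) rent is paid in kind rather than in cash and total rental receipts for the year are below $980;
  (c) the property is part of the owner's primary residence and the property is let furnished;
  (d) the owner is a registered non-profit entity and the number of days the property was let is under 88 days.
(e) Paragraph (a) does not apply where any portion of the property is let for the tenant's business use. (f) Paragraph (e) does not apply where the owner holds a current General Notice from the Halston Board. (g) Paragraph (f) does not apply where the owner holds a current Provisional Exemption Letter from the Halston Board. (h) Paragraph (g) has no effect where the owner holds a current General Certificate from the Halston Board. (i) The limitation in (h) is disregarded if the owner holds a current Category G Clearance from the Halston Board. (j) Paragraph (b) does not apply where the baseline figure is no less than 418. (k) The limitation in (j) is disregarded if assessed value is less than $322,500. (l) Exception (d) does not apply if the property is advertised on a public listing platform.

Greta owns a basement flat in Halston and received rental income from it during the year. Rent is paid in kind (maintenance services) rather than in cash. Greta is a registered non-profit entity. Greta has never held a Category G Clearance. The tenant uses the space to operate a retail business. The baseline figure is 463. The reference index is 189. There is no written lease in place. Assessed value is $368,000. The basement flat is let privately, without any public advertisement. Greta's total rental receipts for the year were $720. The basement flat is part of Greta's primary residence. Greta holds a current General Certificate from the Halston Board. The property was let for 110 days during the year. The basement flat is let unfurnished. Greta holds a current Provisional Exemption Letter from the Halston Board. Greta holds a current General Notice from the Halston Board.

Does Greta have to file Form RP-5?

Exception (a): there is no written lease; the reference index is 189, below the 223 limit — every condition holds. Under paragraphs (e)–(i): (e) would limit (a) — the space is let for business use — but (f) sets (e) aside: (f) is triggered — a current General Notice is held. (g) applies (a current Provisional Exemption Letter is held), but is itself disapplied by (h): (h) operates against (g): a current General Certificate is held. (i), which would lift (h), is not triggered — no current Category G Clearance is held. Exception (a) stands.
Exception (b) is satisfied on its face — rent is paid in kind; total rental receipts for the year are $720, below the $980 limit. But: (j) operates against (b): the baseline figure is 463, meeting the 418 threshold. (k), which would lift (j), does not operate here — assessed value is $368,000, not less than $322,500. So (b) is unavailable.
Exception (c) does not apply: the property is let unfurnished.
Exception (d) does not apply: the number of days the property was let is 110 days, not under 88 days.

No — exception (a) applies; Greta is not required to file Form RP-5.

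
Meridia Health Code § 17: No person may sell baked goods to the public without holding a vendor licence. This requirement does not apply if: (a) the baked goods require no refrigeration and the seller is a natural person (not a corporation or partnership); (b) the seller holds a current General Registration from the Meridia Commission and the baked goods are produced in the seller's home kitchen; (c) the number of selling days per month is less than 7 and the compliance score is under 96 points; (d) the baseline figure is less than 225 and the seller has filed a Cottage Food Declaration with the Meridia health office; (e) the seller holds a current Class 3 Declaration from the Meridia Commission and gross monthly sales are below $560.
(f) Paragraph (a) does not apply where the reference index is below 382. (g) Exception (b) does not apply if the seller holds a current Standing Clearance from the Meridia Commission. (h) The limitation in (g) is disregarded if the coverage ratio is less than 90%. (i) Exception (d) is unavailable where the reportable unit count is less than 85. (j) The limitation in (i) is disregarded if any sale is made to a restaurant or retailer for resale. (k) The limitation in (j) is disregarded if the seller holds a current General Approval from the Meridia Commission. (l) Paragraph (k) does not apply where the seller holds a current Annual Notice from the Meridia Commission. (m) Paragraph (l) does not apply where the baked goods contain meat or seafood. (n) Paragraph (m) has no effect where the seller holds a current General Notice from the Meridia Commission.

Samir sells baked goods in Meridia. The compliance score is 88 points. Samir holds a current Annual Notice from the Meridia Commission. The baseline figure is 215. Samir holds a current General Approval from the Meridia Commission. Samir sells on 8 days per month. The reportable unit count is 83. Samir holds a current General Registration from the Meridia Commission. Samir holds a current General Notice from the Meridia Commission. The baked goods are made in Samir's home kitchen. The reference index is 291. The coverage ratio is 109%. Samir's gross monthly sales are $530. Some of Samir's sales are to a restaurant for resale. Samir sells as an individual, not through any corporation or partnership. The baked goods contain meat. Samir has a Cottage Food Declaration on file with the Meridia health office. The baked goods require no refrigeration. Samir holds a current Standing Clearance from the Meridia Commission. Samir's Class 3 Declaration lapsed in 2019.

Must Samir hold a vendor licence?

No — exception (d) applies; Samir is not required to hold a vendor licence.

Exception (a)'s conditions are all satisfied: the baked goods are shelf-stable; the seller is a natural person. However, paragraph (f) must be considered: (f) applies — the reference index is 291, below the 382 limit. So (a) is unavailable.
Exception (b) is satisfied on its face — a current General Registration is held; the baked goods are home-kitchen produced. Turning to paragraphs (g)–(h): (g) operates — a current Standing Clearance is held. (h) is inapplicable (the coverage ratio is 109%, not less than 90%), so (g) stands. (b) is therefore removed.
Exception (c) does not apply: the number of selling days per month is 8, not less than 7.
Exception (d): the baseline figure is 215, less than the 225 limit; a Cottage Food Declaration is on file — every condition holds. Applying paragraphs (i)–(n): (i) would limit (d) — the reportable unit count is 83, less than the 85 limit — but (j) sets (i) aside: (j) applies — some sales are to a restaurant for resale. (k) operates (a current General Approval is held), but is overridden by (l): (l) operates — a current Annual Notice is held. (m) would limit (l) — the baked goods contain meat — but (n) sets (m) aside: (n) operates against (m): a current General Notice is held. Exception (d) stands.
Exception (e) fails — the Class 3 Declaration is not current.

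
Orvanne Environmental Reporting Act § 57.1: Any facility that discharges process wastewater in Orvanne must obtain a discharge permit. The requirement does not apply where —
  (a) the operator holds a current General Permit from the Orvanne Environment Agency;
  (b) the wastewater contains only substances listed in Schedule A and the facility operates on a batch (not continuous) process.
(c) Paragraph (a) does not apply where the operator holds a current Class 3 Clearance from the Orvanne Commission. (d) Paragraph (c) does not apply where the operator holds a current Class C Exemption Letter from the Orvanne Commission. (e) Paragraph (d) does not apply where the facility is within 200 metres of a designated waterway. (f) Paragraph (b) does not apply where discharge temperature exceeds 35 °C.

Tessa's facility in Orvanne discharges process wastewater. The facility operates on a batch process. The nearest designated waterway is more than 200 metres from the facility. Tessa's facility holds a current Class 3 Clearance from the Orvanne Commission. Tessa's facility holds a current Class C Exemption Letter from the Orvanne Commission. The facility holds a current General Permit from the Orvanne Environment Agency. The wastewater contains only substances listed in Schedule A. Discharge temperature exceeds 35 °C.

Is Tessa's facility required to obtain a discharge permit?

No — exception (a) applies; Tessa's facility is not required to obtain a discharge permit.

Exception (a)'s conditions are all satisfied: a current General Permit is held. Considering the limiting provisions: (c) operates (a current Class 3 Clearance is held), but is displaced by (d): (d) operates against (c): a current Class C Exemption Letter is held. (e), which would lift (d), is not triggered — the facility is more than 200 m from any designated waterway. Exception (a) stands.
Exception (b)'s conditions are all satisfied: the wastewater is Schedule-A-only; the facility operates on a batch process. But applying paragraph (f): (f) is engaged — discharge temperature exceeds 35 °C. (b) is therefore removed.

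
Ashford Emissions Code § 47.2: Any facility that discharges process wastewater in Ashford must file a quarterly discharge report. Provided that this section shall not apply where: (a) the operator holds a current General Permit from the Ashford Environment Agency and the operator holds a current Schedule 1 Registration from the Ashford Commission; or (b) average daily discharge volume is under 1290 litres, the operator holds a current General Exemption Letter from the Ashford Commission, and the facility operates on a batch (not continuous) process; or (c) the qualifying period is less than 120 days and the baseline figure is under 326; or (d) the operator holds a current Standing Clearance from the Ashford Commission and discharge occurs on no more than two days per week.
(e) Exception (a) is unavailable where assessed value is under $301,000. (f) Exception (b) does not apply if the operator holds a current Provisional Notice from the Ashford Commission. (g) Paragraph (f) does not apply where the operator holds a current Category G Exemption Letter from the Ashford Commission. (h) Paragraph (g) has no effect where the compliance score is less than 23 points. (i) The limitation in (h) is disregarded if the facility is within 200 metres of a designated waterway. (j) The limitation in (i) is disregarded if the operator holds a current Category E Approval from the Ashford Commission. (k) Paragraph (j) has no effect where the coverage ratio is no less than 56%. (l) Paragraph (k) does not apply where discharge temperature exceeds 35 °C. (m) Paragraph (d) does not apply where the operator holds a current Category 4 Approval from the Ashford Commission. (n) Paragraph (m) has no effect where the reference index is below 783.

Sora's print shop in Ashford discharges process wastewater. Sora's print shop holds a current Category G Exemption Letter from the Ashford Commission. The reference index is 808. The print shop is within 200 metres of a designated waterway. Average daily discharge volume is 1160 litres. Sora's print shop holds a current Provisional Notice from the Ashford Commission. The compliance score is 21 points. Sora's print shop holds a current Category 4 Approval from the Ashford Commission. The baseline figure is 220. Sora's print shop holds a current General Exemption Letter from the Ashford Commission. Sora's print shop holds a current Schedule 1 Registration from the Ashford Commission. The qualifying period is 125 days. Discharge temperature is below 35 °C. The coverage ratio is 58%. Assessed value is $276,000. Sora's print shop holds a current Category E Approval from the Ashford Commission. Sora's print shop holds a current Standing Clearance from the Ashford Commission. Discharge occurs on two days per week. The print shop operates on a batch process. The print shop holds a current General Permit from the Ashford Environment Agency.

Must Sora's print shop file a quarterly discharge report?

Exception (a)'s conditions are all satisfied: a current General Permit is held; a current Schedule 1 Registration is held. But: (e) is triggered — assessed value is $276,000, under the $301,000 limit. (a) is therefore removed.
Exception (b): average daily discharge volume is 1160 litres, under the 1290 litres limit; a current General Exemption Letter is held; the facility operates on a batch process — every condition holds. As to paragraphs (f)–(l): (f) would limit (b) — a current Provisional Notice is held — but (g) sets (f) aside: (g) is engaged — a current Category G Exemption Letter is held. (h) operates (the compliance score is 21 points, less than the 23 points limit), but is set aside by (i): (i) operates against (h): the print shop is within 200 m of a designated waterway. (j) applies (a current Category E Approval is held), but is set aside by (k): (k) is triggered — the coverage ratio is 58%, meeting the 56% threshold. (l) is inapplicable (discharge temperature is below 35 °C), so (k) stands. (b) remains available.
Exception (c) requires that the qualifying period is less than 120 days; but the qualifying period is 125 days, not less than 120 days, so (c) is unavailable.
Exception (d): a current Standing Clearance is held; discharge occurs on no more than two days per week — every condition holds. However, paragraphs (m)–(n) must be considered: (m) operates against (d): a current Category 4 Approval is held. (n), which would lift (m), is not triggered — the reference index is 808, not below 783. So (d) is unavailable.

No — exception (b) applies; Sora's print shop is not required to file a quarterly discharge report.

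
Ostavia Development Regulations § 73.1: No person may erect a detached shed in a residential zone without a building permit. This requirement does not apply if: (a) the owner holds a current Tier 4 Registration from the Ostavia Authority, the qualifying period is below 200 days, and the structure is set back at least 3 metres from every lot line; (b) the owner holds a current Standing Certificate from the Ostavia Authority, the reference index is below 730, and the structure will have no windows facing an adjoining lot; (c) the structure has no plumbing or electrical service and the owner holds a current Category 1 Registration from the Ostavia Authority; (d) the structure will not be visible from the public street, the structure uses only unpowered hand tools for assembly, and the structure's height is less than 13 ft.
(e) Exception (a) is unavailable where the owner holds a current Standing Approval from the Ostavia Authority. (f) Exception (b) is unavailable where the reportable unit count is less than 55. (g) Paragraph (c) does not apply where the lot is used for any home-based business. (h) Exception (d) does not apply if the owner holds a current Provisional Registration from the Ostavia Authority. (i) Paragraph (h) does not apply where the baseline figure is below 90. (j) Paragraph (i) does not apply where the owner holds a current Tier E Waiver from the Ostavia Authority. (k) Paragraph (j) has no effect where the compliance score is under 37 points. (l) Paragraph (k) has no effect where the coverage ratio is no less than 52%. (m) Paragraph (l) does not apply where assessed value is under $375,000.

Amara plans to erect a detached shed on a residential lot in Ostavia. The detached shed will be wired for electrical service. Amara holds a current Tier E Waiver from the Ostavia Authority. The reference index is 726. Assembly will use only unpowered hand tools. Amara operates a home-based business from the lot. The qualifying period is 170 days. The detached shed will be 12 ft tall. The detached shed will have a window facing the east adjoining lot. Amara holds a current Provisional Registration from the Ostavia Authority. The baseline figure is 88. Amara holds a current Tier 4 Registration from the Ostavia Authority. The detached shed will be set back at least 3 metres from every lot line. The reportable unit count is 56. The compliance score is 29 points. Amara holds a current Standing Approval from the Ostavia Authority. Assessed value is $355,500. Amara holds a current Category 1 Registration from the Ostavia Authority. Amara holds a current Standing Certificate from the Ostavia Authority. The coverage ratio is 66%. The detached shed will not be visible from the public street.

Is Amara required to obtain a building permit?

No — exception (d) applies; Amara does not need a building permit.

All of (a)'s requirements are met (a current Tier 4 Registration is held; the qualifying period is 170 days, below the 200 days limit; the setback is at least 3 m on every side). But: (e) is engaged — a current Standing Approval is held. (a) is therefore removed.
Exception (b) fails — a window faces an adjoining lot.
Exception (c) requires that the structure has no plumbing or electrical service; but electrical service is planned, so (c) is unavailable.
Exception (d)'s conditions are all satisfied: the structure will not be visible from the street; assembly uses only hand tools; the structure's height is 12 ft, less than the 13 ft limit. Under paragraphs (h)–(m): (h) would limit (d) — a current Provisional Registration is held — but (i) sets (h) aside: (i) is triggered — the baseline figure is 88, below the 90 limit. (j) is engaged (a current Tier E Waiver is held), but is set aside by (k): (k) operates against (j): the compliance score is 29 points, under the 37 points limit. (l) would limit (k) — the coverage ratio is 66%, meeting the 52% threshold — but (m) sets (l) aside: (m) operates — assessed value is $355,500, under the $375,000 limit. Exception (d) stands.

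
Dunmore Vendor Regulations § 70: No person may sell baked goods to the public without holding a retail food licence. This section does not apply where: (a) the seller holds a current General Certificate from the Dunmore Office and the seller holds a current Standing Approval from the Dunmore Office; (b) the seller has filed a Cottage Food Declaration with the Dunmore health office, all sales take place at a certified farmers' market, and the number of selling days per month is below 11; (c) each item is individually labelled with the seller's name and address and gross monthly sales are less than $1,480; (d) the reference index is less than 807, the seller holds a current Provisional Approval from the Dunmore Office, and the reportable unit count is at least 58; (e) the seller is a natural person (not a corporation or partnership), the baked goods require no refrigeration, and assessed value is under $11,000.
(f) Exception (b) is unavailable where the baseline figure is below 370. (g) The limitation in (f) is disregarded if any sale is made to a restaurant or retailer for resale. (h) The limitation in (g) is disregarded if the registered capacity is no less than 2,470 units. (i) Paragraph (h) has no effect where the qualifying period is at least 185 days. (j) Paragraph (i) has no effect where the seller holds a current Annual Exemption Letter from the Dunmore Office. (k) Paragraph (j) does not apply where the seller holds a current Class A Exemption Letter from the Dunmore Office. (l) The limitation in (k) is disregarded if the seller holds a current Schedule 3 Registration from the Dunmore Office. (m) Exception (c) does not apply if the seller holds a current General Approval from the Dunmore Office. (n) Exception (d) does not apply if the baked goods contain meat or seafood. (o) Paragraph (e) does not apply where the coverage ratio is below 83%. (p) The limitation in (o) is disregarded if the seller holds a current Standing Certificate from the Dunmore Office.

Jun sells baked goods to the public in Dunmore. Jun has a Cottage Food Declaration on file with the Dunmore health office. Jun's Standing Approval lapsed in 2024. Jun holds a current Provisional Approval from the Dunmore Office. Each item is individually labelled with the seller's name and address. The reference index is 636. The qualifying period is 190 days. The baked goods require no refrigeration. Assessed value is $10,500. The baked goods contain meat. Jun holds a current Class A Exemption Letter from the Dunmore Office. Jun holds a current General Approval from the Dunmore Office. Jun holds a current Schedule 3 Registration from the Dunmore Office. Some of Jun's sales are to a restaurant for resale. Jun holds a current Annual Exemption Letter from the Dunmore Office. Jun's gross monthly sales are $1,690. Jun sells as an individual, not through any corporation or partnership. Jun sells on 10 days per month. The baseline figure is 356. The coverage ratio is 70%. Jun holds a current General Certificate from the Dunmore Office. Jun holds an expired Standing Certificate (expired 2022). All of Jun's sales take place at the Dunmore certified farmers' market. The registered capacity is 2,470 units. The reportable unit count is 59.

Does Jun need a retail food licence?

Yes — Jun must hold a retail food licence.

Exception (a) does not apply: there is no Standing Approval in force.
Exception (b)'s conditions are all satisfied: a Cottage Food Declaration is on file; all sales are at a certified farmers' market; the number of selling days per month is 10, below the 11 limit. But applying paragraphs (f)–(l): (f) operates against (b): the baseline figure is 356, below the 370 limit. (g) operates (some sales are to a restaurant for resale), but is overridden by (h): (h) is triggered — the registered capacity is 2,470 units, meeting the 2,470 units threshold. (i) applies (the qualifying period is 190 days, meeting the 185 days threshold), but is displaced by (j): (j) operates — a current Annual Exemption Letter is held. (k) is engaged (a current Class A Exemption Letter is held), but yields to (l): (l) operates against (k): a current Schedule 3 Registration is held. So (b) is unavailable.
Exception (c) does not apply: gross monthly sales are $1,690, not less than $1,480.
Exception (d)'s conditions are all satisfied: the reference index is 636, less than the 807 limit; a current Provisional Approval is held; the reportable unit count is 59, meeting the 58 threshold. Turning to paragraph (n): (n) operates against (d): the baked goods contain meat. So (d) is unavailable.
Exception (e): the seller is a natural person; the baked goods are shelf-stable; assessed value is $10,500, under the $11,000 limit — every condition holds. However, paragraphs (o)–(p) must be considered: (o) operates against (e): the coverage ratio is 70%, below the 83% limit. (p), which would lift (o), is not engaged — no current Standing Certificate is held. Exception (e) does not apply.
No exception displaces § 70.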